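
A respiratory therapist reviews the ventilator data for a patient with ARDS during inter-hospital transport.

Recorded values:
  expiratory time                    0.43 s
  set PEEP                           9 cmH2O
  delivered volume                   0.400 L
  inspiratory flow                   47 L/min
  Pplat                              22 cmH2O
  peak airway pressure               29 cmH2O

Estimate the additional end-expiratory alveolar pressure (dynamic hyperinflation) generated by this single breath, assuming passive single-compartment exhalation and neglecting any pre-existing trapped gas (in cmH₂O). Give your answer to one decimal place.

2.7

Flow: 47 L/min ÷ 60 = 0.7833 L/s.
R = (PIP − Pplat)/V̇ = (29 − 22) / 0.7833 = 7.0/0.7833 = 8.937 cmH2O·s/L.
C = Vt/(Pplat − PEEP) = 400.0 / (22 − 9) = 400.0/13.0 = 30.769 mL/cmH2O.
τ = R × C = 8.937 × 0.03077 L/cmH2O = 0.275 s.
Fraction remaining = e^(−Te/τ) = e^(−0.43/0.275) = 0.2094; trapped volume = 400.0 × 0.2094 = 83.76 mL.
Additional alveolar pressure from trapping ≈ V_trapped / C = 83.76 / 30.769 = 2.722 cmH2O.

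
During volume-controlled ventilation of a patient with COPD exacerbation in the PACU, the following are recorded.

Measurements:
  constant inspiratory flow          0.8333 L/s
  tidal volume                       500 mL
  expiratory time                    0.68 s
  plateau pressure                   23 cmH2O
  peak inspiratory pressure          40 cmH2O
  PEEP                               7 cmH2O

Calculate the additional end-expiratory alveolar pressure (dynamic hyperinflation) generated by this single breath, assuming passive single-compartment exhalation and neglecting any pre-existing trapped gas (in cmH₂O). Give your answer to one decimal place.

5.5

R = (PIP − Pplat)/V̇ = (40 − 23) / 0.8333 = 17.0/0.8333 = 20.401 cmH2O·s/L.
C = Vt/(Pplat − PEEP) = 500.0 / (23 − 7) = 500.0/16.0 = 31.25 mL/cmH2O.
τ = R × C = 20.401 × 0.03125 L/cmH2O = 0.6375 s.
Fraction remaining = e^(−Te/τ) = e^(−0.68/0.6375) = 0.3442; trapped volume = 500.0 × 0.3442 = 172.1 mL.
Additional alveolar pressure from trapping ≈ V_trapped / C = 172.1 / 31.25 = 5.507 cmH2O.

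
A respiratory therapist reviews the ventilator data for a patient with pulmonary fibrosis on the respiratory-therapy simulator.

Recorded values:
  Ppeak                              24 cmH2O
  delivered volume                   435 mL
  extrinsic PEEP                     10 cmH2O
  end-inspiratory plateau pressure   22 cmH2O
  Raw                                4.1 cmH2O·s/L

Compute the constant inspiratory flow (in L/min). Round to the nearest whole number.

29

flow = (PIP − Pplat) / Raw = (24 − 22) / 4.1 = 0.4878 L/s × 60 = 29.268 L/min.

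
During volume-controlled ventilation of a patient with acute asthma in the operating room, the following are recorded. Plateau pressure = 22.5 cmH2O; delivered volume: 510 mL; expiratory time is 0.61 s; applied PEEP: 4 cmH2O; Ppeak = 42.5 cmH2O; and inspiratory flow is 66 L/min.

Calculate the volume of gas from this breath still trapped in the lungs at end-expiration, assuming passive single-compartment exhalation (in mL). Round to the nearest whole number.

Flow: 66 L/min ÷ 60 = 1.1 L/s.
R = (PIP − Pplat)/V̇ = (42.5 − 22.5) / 1.1 = 20.0/1.1 = 18.182 cmH2O·s/L.
C = Vt/(Pplat − PEEP) = 510.0 / (22.5 − 4) = 510.0/18.5 = 27.568 mL/cmH2O.
τ = R × C = 18.182 × 0.02757 L/cmH2O = 0.5013 s.
Fraction remaining = e^(−Te/τ) = e^(−0.61/0.5013) = 0.2962.
Trapped volume = 510.0 × 0.2962 = 151.06 mL.

151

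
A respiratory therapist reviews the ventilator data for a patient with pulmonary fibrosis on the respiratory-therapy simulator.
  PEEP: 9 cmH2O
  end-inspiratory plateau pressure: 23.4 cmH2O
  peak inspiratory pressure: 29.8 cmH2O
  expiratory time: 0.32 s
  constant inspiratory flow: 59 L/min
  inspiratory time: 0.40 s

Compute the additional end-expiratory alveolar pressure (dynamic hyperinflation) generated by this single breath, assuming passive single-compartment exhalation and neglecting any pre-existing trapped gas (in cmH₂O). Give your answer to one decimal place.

2.4

Flow: 59 L/min ÷ 60 = 0.9833 L/s.
Vt = flow × Ti = 0.9833 L/s × 0.40 s × 1000 mL/L = 393.32 mL.
R = (PIP − Pplat)/V̇ = (29.8 − 23.4) / 0.9833 = 6.4/0.9833 = 6.509 cmH2O·s/L.
C = Vt/(Pplat − PEEP) = 393.32 / (23.4 − 9) = 393.32/14.4 = 27.314 mL/cmH2O.
τ = R × C = 6.509 × 0.02731 L/cmH2O = 0.1778 s.
Fraction remaining = e^(−Te/τ) = e^(−0.32/0.1778) = 0.1653; trapped volume = 393.32 × 0.1653 = 65.016 mL.
Additional alveolar pressure from trapping ≈ V_trapped / C = 65.016 / 27.314 = 2.38 cmH2O.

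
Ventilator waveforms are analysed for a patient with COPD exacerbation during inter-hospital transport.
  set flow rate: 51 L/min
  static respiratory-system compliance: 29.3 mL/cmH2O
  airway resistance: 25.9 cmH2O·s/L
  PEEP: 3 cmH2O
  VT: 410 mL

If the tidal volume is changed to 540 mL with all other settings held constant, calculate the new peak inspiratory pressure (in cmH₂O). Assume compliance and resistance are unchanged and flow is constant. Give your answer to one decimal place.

Flow: 51 L/min ÷ 60 = 0.85 L/s.
PIP = Vt/C + R·V̇ + PEEP (constant-flow equation of motion).
Only the elastic term changes: ΔPIP = ΔVt / C = (540 − 410) / 29.3 = 4.437 cmH2O.
Original PIP = 410/29.3 + 25.9×0.85 + 3 = 39.008 cmH2O; new PIP = 39.008 + (4.437) = 43.445 cmH2O.

43.4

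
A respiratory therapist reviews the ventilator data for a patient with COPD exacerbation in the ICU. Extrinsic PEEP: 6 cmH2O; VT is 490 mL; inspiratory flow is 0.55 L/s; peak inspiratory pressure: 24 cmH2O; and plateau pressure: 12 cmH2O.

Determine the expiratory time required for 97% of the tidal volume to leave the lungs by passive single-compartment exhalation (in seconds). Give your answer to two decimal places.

6.25

R = (PIP − Pplat)/V̇ = (24 − 12) / 0.55 = 12.0/0.55 = 21.818 cmH2O·s/L.
C = Vt/(Pplat − PEEP) = 490.0 / (12 − 6) = 490.0/6.0 = 81.667 mL/cmH2O.
τ = R × C = 21.818 × 0.08167 L/cmH2O = 1.782 s.
t = −τ·ln(1 − 0.97) = −1.782·ln(0.03) = 6.249 s.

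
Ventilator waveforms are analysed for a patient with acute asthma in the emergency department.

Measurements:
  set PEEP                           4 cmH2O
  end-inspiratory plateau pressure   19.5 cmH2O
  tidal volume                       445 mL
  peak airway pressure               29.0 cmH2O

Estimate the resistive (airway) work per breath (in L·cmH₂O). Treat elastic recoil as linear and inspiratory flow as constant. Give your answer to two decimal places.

With constant inspiratory flow the resistive pressure is constant at PIP − Pplat = 29.0 − 19.5 = 9.5 cmH2O, so resistive work = 9.5 × 0.445 = 4.228 L·cmH2O.

4.23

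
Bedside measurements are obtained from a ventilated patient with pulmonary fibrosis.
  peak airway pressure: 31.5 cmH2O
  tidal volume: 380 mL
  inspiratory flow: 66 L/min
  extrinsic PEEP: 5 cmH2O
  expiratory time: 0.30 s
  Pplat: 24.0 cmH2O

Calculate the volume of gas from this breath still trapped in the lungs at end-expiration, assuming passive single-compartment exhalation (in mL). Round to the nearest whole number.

Flow: 66 L/min ÷ 60 = 1.1 L/s.
R = (PIP − Pplat)/V̇ = (31.5 − 24.0) / 1.1 = 7.5/1.1 = 6.818 cmH2O·s/L.
C = Vt/(Pplat − PEEP) = 380.0 / (24.0 − 5) = 380.0/19.0 = 20.0 mL/cmH2O.
τ = R × C = 6.818 × 0.02 L/cmH2O = 0.1364 s.
Fraction remaining = e^(−Te/τ) = e^(−0.30/0.1364) = 0.1109.
Trapped volume = 380.0 × 0.1109 = 42.142 mL.

42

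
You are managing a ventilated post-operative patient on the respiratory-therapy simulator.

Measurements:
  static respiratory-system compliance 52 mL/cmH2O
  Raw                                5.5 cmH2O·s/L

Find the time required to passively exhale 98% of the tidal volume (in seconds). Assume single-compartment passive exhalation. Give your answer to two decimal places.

1.12

τ = R × C = 5.5 × 52 mL/cmH2O = 5.5 × 0.052 L/cmH2O = 0.286 s.
Exhaled fraction f = 1 − e^(−t/τ) → t = −τ·ln(1 − f) = −0.286·ln(0.02) = 1.119 s.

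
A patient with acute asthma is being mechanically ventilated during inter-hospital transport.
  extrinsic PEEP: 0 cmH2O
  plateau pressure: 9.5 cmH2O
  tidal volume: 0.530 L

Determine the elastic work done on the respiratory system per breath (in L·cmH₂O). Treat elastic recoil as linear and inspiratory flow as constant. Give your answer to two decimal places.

2.52

Elastic work ≈ ½ × (Pplat − PEEP) × Vt = 0.5 × (9.5 − 0) × 0.530 L = 0.5 × 9.5 × 0.530 = 2.518 L·cmH2O.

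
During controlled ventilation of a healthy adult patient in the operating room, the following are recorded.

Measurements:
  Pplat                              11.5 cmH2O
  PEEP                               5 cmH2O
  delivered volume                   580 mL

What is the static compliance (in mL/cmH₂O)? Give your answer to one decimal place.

Cstat = Vt / (Pplat − PEEP) = 580 / (11.5 − 5) = 580 / 6.5 = 89.231 mL/cmH2O.

89.2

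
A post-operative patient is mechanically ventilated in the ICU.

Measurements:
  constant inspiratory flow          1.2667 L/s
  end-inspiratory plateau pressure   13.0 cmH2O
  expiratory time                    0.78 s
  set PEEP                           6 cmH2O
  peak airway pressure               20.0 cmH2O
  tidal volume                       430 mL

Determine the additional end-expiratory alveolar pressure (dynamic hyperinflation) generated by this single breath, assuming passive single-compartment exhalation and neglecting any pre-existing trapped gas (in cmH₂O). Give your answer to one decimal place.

R = (PIP − Pplat)/V̇ = (20.0 − 13.0) / 1.2667 = 7.0/1.2667 = 5.526 cmH2O·s/L.
C = Vt/(Pplat − PEEP) = 430.0 / (13.0 − 6) = 430.0/7.0 = 61.429 mL/cmH2O.
τ = R × C = 5.526 × 0.06143 L/cmH2O = 0.3395 s.
Fraction remaining = e^(−Te/τ) = e^(−0.78/0.3395) = 0.1005; trapped volume = 430.0 × 0.1005 = 43.215 mL.
Additional alveolar pressure from trapping ≈ V_trapped / C = 43.215 / 61.429 = 0.7035 cmH2O.

0.7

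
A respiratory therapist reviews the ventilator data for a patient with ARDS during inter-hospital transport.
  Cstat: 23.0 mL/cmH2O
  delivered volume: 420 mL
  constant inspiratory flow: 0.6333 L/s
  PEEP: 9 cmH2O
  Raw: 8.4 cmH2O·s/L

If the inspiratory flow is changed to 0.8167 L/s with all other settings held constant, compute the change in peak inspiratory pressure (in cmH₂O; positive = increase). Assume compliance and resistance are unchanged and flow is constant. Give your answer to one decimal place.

PIP = Vt/C + R·V̇ + PEEP (constant-flow equation of motion).
Only the resistive term changes: ΔPIP = R × ΔV̇ = 8.4 × (0.8167 − 0.6333) = 8.4 × 0.1834 = 1.541 cmH2O.

1.5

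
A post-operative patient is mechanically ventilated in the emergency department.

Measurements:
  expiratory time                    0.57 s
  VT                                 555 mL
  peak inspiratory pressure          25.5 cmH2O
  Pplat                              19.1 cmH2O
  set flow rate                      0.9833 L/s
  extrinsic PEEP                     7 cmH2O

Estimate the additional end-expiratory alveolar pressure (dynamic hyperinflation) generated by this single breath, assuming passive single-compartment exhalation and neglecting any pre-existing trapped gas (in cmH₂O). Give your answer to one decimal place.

1.8

R = (PIP − Pplat)/V̇ = (25.5 − 19.1) / 0.9833 = 6.4/0.9833 = 6.509 cmH2O·s/L.
C = Vt/(Pplat − PEEP) = 555.0 / (19.1 − 7) = 555.0/12.1 = 45.868 mL/cmH2O.
τ = R × C = 6.509 × 0.04587 L/cmH2O = 0.2986 s.
Fraction remaining = e^(−Te/τ) = e^(−0.57/0.2986) = 0.1482; trapped volume = 555.0 × 0.1482 = 82.251 mL.
Additional alveolar pressure from trapping ≈ V_trapped / C = 82.251 / 45.868 = 1.793 cmH2O.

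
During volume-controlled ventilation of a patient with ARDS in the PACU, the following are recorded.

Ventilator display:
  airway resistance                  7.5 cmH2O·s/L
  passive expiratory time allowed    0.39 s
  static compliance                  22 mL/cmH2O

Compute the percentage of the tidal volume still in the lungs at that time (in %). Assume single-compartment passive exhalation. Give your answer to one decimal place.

τ = R × C = 7.5 × 22 mL/cmH2O = 7.5 × 0.022 L/cmH2O = 0.165 s.
Passive exhalation: V(t)/V₀ = e^(−t/τ) = e^(−0.39/0.165) = 0.09408.
Fraction remaining = 0.09408 → 9.408%.

9.4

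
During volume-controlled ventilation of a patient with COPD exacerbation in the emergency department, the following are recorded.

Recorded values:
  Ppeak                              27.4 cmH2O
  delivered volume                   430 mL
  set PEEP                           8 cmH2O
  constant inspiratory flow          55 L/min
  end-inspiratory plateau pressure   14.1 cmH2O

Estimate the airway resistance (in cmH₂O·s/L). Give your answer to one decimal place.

Flow: 55 L/min ÷ 60 = 0.9167 L/s.
Raw = (PIP − Pplat) / flow = (27.4 − 14.1) / 0.9167 = 13.3 / 0.9167 = 14.509 cmH2O·s/L.

14.5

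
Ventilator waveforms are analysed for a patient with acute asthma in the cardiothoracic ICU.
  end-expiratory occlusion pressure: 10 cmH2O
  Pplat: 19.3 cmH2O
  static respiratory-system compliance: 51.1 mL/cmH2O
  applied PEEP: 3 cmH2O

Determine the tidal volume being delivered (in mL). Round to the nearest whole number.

End-expiratory occlusion gives total PEEP = 10 cmH2O (intrinsic PEEP = 10 − 3 = 7). Use total PEEP for the elastic gradient.
Vt = Cstat × (Pplat − PEEPtotal) = 51.1 × (19.3 − 10) = 51.1 × 9.3 = 475.23 mL.

475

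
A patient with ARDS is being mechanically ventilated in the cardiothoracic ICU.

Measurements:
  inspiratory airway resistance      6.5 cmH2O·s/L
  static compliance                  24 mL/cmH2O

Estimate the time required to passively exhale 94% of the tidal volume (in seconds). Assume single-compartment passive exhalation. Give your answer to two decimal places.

τ = R × C = 6.5 × 24 mL/cmH2O = 6.5 × 0.024 L/cmH2O = 0.156 s.
Exhaled fraction f = 1 − e^(−t/τ) → t = −τ·ln(1 − f) = −0.156·ln(0.06) = 0.4389 s.

0.44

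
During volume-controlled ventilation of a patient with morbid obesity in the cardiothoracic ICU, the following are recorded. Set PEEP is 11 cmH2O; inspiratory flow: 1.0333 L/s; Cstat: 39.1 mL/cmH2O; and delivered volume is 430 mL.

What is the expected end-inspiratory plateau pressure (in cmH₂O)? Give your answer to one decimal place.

22.0

Pplat = PEEP + Vt / Cstat = 11 + 430 / 39.1 = 11 + 10.997 = 21.997 cmH2O.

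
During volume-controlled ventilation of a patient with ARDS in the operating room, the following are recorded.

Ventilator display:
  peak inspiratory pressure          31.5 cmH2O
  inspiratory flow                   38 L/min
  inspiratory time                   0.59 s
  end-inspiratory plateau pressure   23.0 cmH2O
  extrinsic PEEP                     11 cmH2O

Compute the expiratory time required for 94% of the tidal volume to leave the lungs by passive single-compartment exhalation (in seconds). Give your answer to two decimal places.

1.18

Flow: 38 L/min ÷ 60 = 0.6333 L/s.
Vt = flow × Ti = 0.6333 L/s × 0.59 s × 1000 mL/L = 373.65 mL.
R = (PIP − Pplat)/V̇ = (31.5 − 23.0) / 0.6333 = 8.5/0.6333 = 13.422 cmH2O·s/L.
C = Vt/(Pplat − PEEP) = 373.65 / (23.0 − 11) = 373.65/12.0 = 31.138 mL/cmH2O.
τ = R × C = 13.422 × 0.03114 L/cmH2O = 0.418 s.
t = −τ·ln(1 − 0.94) = −0.418·ln(0.06) = 1.176 s.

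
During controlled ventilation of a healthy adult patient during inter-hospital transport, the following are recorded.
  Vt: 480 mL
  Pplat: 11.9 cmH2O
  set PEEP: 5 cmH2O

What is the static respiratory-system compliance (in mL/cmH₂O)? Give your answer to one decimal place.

69.6

Cstat = Vt / (Pplat − PEEP) = 480 / (11.9 − 5) = 480 / 6.9 = 69.565 mL/cmH2O.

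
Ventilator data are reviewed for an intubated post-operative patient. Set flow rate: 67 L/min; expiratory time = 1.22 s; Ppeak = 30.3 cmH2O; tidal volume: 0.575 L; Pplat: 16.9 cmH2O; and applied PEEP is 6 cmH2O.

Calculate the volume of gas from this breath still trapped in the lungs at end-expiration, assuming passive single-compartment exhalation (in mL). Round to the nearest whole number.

Flow: 67 L/min ÷ 60 = 1.1167 L/s.
R = (PIP − Pplat)/V̇ = (30.3 − 16.9) / 1.1167 = 13.4/1.1167 = 12.0 cmH2O·s/L.
C = Vt/(Pplat − PEEP) = 575.0 / (16.9 − 6) = 575.0/10.9 = 52.752 mL/cmH2O.
τ = R × C = 12.0 × 0.05275 L/cmH2O = 0.633 s.
Fraction remaining = e^(−Te/τ) = e^(−1.22/0.633) = 0.1455.
Trapped volume = 575.0 × 0.1455 = 83.663 mL.

84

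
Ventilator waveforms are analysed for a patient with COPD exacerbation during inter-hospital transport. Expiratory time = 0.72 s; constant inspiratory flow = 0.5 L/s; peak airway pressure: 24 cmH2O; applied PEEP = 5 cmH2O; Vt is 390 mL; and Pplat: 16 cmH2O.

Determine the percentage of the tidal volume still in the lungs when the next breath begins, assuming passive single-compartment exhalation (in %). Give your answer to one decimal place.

R = (PIP − Pplat)/V̇ = (24 − 16) / 0.5 = 8.0/0.5 = 16.0 cmH2O·s/L.
C = Vt/(Pplat − PEEP) = 390.0 / (16 − 5) = 390.0/11.0 = 35.455 mL/cmH2O.
τ = R × C = 16.0 × 0.03546 L/cmH2O = 0.5674 s.
Fraction remaining at end-expiration = e^(−Te/τ) = e^(−0.72/0.5674) = 0.2811 → 28.11%.

28.1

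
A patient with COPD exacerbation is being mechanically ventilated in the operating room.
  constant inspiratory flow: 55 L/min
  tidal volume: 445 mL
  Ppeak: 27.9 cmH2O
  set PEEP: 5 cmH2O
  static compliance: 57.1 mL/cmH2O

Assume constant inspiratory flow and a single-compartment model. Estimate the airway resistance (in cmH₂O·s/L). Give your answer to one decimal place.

Flow: 55 L/min ÷ 60 = 0.9167 L/s.
Equation of motion (constant flow): PIP = Vt/C + R·V̇ + PEEP.
R·V̇ = PIP − Vt/C − PEEP = 27.9 − 445/57.1 − 5 = 27.9 − 7.793 − 5 = 15.107 cmH2O.
R = 15.107 / 0.9167 = 16.48 cmH2O·s/L.

16.5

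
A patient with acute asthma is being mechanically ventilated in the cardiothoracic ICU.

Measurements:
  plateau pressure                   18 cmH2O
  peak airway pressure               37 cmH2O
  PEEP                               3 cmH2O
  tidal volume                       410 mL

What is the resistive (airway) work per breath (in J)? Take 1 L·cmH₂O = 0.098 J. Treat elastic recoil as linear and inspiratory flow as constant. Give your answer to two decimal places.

With constant inspiratory flow the resistive pressure is constant at PIP − Pplat = 37 − 18 = 19.0 cmH2O, so resistive work = 19.0 × 0.410 = 7.79 L·cmH2O.
× 0.098 J/(L·cmH2O) → 0.7634 J.

0.76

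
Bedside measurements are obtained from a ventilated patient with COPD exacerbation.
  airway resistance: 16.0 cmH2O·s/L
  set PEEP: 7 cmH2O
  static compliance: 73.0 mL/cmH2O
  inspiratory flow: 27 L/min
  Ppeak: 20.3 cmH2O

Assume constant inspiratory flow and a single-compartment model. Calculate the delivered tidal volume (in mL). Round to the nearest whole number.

Flow: 27 L/min ÷ 60 = 0.45 L/s.
Equation of motion (constant flow): PIP = Vt/C + R·V̇ + PEEP.
Vt/C = PIP − R·V̇ − PEEP = 20.3 − 7.2 − 7 = 6.1 cmH2O.
Vt = C × 6.1 = 73.0 × 6.1 = 445.3 mL.

445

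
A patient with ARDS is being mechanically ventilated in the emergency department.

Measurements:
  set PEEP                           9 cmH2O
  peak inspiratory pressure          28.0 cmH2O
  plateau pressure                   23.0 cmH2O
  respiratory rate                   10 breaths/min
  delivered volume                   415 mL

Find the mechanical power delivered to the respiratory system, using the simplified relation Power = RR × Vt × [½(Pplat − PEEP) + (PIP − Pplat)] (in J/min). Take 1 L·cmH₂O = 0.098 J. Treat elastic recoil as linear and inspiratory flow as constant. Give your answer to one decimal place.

4.9

Per-breath work = Vt × [½(Pplat−PEEP) + (PIP−Pplat)] = 0.415 × [0.5×14.0 + 5.0] = 0.415 × 12.0 = 4.98 L·cmH2O.
Power = 10 × 4.98 = 49.8 L·cmH2O/min.
× 0.098 J/(L·cmH2O) → 4.88 J/min.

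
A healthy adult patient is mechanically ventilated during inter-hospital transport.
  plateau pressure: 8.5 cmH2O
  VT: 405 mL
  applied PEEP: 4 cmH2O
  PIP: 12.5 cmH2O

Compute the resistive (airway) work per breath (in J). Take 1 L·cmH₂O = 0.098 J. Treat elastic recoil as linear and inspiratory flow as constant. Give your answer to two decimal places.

0.16

With constant inspiratory flow the resistive pressure is constant at PIP − Pplat = 12.5 − 8.5 = 4.0 cmH2O, so resistive work = 4.0 × 0.405 = 1.62 L·cmH2O.
× 0.098 J/(L·cmH2O) → 0.1588 J.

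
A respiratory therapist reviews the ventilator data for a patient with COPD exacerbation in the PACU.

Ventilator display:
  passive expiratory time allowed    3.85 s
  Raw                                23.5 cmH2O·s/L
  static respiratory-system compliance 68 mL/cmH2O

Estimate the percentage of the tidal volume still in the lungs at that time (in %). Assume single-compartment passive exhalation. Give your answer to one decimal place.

τ = R × C = 23.5 × 68 mL/cmH2O = 23.5 × 0.068 L/cmH2O = 1.598 s.
Passive exhalation: V(t)/V₀ = e^(−t/τ) = e^(−3.85/1.598) = 0.08988.
Fraction remaining = 0.08988 → 8.988%.

9.0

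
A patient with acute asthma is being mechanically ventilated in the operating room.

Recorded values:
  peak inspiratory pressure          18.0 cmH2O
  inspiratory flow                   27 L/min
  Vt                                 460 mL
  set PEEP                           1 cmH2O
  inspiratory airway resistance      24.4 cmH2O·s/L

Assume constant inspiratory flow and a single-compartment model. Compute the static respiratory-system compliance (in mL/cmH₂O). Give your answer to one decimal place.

76.4

Flow: 27 L/min ÷ 60 = 0.45 L/s.
Equation of motion (constant flow): PIP = Vt/C + R·V̇ + PEEP.
Vt/C = PIP − R·V̇ − PEEP = 18.0 − 24.4×0.45 − 1 = 18.0 − 10.98 − 1 = 6.02 cmH2O.
C = Vt / 6.02 = 460 / 6.02 = 76.412 mL/cmH2O.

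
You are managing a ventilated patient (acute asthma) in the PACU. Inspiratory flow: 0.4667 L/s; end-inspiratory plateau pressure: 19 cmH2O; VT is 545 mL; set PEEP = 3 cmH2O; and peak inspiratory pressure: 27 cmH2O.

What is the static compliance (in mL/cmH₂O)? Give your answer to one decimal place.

Cstat = Vt / (Pplat − PEEP) = 545 / (19 − 3) = 545 / 16.0 = 34.063 mL/cmH2O.

34.1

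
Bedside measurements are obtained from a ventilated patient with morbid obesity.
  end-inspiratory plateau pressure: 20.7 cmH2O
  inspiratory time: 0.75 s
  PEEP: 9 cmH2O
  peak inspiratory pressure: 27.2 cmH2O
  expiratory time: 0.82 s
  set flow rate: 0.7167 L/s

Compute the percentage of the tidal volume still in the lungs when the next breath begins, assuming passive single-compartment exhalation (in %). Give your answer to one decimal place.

Vt = flow × Ti = 0.7167 L/s × 0.75 s × 1000 mL/L = 537.53 mL.
R = (PIP − Pplat)/V̇ = (27.2 − 20.7) / 0.7167 = 6.5/0.7167 = 9.069 cmH2O·s/L.
C = Vt/(Pplat − PEEP) = 537.53 / (20.7 − 9) = 537.53/11.7 = 45.943 mL/cmH2O.
τ = R × C = 9.069 × 0.04594 L/cmH2O = 0.4166 s.
Fraction remaining at end-expiration = e^(−Te/τ) = e^(−0.82/0.4166) = 0.1397 → 13.97%.

14.0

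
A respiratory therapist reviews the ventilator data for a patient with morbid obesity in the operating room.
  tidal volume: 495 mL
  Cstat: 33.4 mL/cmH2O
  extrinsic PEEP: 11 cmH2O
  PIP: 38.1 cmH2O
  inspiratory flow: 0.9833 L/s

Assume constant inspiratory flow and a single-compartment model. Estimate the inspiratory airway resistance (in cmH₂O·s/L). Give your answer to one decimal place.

Equation of motion (constant flow): PIP = Vt/C + R·V̇ + PEEP.
R·V̇ = PIP − Vt/C − PEEP = 38.1 − 495/33.4 − 11 = 38.1 − 14.82 − 11 = 12.28 cmH2O.
R = 12.28 / 0.9833 = 12.489 cmH2O·s/L.

12.5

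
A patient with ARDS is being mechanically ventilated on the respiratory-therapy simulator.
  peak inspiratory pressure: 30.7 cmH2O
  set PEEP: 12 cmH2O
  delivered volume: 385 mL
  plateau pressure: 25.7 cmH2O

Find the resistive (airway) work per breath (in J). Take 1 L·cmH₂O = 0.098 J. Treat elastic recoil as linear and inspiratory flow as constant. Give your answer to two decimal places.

With constant inspiratory flow the resistive pressure is constant at PIP − Pplat = 30.7 − 25.7 = 5.0 cmH2O, so resistive work = 5.0 × 0.385 = 1.925 L·cmH2O.
× 0.098 J/(L·cmH2O) → 0.1887 J.

0.19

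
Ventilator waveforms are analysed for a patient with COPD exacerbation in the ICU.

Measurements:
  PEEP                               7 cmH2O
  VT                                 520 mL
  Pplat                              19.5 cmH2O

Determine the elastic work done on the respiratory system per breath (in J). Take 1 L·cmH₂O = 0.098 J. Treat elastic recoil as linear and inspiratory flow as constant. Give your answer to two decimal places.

0.32

Elastic work ≈ ½ × (Pplat − PEEP) × Vt = 0.5 × (19.5 − 7) × 0.520 L = 0.5 × 12.5 × 0.520 = 3.25 L·cmH2O.
× 0.098 J/(L·cmH2O) → 0.3185 J.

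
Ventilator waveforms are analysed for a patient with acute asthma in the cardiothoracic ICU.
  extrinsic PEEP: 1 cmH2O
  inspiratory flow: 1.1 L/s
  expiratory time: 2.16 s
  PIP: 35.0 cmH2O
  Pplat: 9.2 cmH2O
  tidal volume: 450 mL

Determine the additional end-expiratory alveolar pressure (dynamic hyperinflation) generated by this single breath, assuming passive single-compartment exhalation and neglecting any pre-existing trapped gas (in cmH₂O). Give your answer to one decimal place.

1.5

R = (PIP − Pplat)/V̇ = (35.0 − 9.2) / 1.1 = 25.8/1.1 = 23.455 cmH2O·s/L.
C = Vt/(Pplat − PEEP) = 450.0 / (9.2 − 1) = 450.0/8.2 = 54.878 mL/cmH2O.
τ = R × C = 23.455 × 0.05488 L/cmH2O = 1.287 s.
Fraction remaining = e^(−Te/τ) = e^(−2.16/1.287) = 0.1867; trapped volume = 450.0 × 0.1867 = 84.015 mL.
Additional alveolar pressure from trapping ≈ V_trapped / C = 84.015 / 54.878 = 1.531 cmH2O.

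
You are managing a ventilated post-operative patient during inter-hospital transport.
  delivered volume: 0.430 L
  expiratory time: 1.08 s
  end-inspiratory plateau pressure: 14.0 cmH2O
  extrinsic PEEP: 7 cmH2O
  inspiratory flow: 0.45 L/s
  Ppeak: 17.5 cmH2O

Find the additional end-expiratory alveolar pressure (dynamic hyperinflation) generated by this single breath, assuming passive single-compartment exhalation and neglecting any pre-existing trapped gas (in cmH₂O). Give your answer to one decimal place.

0.7

R = (PIP − Pplat)/V̇ = (17.5 − 14.0) / 0.45 = 3.5/0.45 = 7.778 cmH2O·s/L.
C = Vt/(Pplat − PEEP) = 430.0 / (14.0 − 7) = 430.0/7.0 = 61.429 mL/cmH2O.
τ = R × C = 7.778 × 0.06143 L/cmH2O = 0.4778 s.
Fraction remaining = e^(−Te/τ) = e^(−1.08/0.4778) = 0.1043; trapped volume = 430.0 × 0.1043 = 44.849 mL.
Additional alveolar pressure from trapping ≈ V_trapped / C = 44.849 / 61.429 = 0.7301 cmH2O.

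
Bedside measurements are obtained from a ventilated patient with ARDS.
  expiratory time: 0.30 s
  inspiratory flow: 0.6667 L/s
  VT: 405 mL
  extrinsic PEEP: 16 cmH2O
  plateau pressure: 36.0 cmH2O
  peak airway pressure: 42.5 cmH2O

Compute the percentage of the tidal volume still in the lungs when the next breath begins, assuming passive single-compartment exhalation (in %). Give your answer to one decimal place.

21.9

R = (PIP − Pplat)/V̇ = (42.5 − 36.0) / 0.6667 = 6.5/0.6667 = 9.75 cmH2O·s/L.
C = Vt/(Pplat − PEEP) = 405.0 / (36.0 − 16) = 405.0/20.0 = 20.25 mL/cmH2O.
τ = R × C = 9.75 × 0.02025 L/cmH2O = 0.1974 s.
Fraction remaining at end-expiration = e^(−Te/τ) = e^(−0.30/0.1974) = 0.2188 → 21.88%.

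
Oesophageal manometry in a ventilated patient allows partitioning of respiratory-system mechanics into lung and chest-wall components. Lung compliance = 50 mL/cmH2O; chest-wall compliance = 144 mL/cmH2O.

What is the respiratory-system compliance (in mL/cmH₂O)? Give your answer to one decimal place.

Lung and chest wall are elastances in series: 1/Crs = 1/CL + 1/Ccw.
1/Crs = 1/50 + 1/144 = 0.02694.
Crs = 37.12 mL/cmH2O.

37.1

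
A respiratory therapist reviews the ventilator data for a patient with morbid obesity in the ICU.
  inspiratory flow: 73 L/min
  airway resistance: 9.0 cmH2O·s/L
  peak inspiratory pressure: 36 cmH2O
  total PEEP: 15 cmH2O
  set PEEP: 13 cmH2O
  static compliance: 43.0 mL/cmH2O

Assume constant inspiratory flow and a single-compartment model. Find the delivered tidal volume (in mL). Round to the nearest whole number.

432

Flow: 73 L/min ÷ 60 = 1.2167 L/s.
Total PEEP = 15 cmH2O (set 13 + intrinsic 2); this is the baseline alveolar pressure.
Equation of motion (constant flow): PIP = Vt/C + R·V̇ + PEEP.
Vt/C = PIP − R·V̇ − PEEP = 36 − 10.95 − 15 = 10.05 cmH2O.
Vt = C × 10.05 = 43.0 × 10.05 = 432.15 mL.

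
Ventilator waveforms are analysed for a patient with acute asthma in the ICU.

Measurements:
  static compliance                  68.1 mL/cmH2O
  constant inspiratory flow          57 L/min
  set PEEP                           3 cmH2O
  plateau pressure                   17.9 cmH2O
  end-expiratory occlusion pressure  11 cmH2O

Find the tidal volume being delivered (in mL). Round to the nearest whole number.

End-expiratory occlusion gives total PEEP = 11 cmH2O (intrinsic PEEP = 11 − 3 = 8). Use total PEEP for the elastic gradient.
Vt = Cstat × (Pplat − PEEPtotal) = 68.1 × (17.9 − 11) = 68.1 × 6.9 = 469.89 mL.

470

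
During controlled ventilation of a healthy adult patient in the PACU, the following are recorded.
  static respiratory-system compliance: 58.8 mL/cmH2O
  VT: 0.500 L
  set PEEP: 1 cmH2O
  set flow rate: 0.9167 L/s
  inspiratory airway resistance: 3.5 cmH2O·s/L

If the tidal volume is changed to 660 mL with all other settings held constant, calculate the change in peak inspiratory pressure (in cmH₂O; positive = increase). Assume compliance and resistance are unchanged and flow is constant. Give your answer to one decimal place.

PIP = Vt/C + R·V̇ + PEEP (constant-flow equation of motion).
Only the elastic term changes: ΔPIP = ΔVt / C = (660 − 500) / 58.8 = 2.721 cmH2O.

2.7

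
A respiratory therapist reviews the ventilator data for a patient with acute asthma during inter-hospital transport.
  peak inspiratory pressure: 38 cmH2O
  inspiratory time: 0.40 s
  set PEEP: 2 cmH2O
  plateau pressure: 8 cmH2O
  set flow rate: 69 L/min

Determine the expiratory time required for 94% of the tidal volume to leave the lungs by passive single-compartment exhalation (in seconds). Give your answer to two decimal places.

5.63

Flow: 69 L/min ÷ 60 = 1.15 L/s.
Vt = flow × Ti = 1.15 L/s × 0.40 s × 1000 mL/L = 460.0 mL.
R = (PIP − Pplat)/V̇ = (38 − 8) / 1.15 = 30.0/1.15 = 26.087 cmH2O·s/L.
C = Vt/(Pplat − PEEP) = 460.0 / (8 − 2) = 460.0/6.0 = 76.667 mL/cmH2O.
τ = R × C = 26.087 × 0.07667 L/cmH2O = 2.0 s.
t = −τ·ln(1 − 0.94) = −2.0·ln(0.06) = 5.627 s.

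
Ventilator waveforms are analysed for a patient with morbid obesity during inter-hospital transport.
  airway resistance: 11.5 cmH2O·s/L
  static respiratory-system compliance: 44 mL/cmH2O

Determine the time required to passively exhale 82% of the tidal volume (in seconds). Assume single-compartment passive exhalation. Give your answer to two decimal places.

τ = R × C = 11.5 × 44 mL/cmH2O = 11.5 × 0.044 L/cmH2O = 0.506 s.
Exhaled fraction f = 1 − e^(−t/τ) → t = −τ·ln(1 − f) = −0.506·ln(0.18) = 0.8677 s.

0.87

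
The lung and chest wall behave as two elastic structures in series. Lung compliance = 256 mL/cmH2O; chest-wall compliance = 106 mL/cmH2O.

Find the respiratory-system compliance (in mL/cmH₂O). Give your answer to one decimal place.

Lung and chest wall are elastances in series: 1/Crs = 1/CL + 1/Ccw.
1/Crs = 1/256 + 1/106 = 0.01334.
Crs = 74.963 mL/cmH2O.

75.0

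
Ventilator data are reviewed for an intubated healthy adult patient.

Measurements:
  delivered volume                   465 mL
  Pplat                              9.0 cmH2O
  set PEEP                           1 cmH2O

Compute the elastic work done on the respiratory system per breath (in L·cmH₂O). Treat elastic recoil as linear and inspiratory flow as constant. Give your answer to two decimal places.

1.86

Elastic work ≈ ½ × (Pplat − PEEP) × Vt = 0.5 × (9.0 − 1) × 0.465 L = 0.5 × 8.0 × 0.465 = 1.86 L·cmH2O.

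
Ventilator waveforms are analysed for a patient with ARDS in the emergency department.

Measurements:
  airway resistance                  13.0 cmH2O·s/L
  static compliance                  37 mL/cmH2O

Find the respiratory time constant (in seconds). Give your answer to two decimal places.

0.48

τ = R × C = 13.0 × 37 mL/cmH2O = 13.0 × 0.037 L/cmH2O = 0.481 s.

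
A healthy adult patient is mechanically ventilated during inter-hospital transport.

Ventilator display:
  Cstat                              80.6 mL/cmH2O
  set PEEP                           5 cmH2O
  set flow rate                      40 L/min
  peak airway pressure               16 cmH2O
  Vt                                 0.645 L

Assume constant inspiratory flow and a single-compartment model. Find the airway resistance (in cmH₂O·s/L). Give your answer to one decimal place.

4.5

Flow: 40 L/min ÷ 60 = 0.6667 L/s.
Equation of motion (constant flow): PIP = Vt/C + R·V̇ + PEEP.
R·V̇ = PIP − Vt/C − PEEP = 16 − 645/80.6 − 5 = 16 − 8.002 − 5 = 2.998 cmH2O.
R = 2.998 / 0.6667 = 4.497 cmH2O·s/L.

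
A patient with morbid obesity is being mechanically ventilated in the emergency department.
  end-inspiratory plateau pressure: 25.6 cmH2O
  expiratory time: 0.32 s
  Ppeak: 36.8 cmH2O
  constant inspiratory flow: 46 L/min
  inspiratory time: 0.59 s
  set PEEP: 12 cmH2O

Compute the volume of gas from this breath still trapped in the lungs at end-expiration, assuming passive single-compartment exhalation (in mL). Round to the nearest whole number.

Flow: 46 L/min ÷ 60 = 0.7667 L/s.
Vt = flow × Ti = 0.7667 L/s × 0.59 s × 1000 mL/L = 452.35 mL.
R = (PIP − Pplat)/V̇ = (36.8 − 25.6) / 0.7667 = 11.2/0.7667 = 14.608 cmH2O·s/L.
C = Vt/(Pplat − PEEP) = 452.35 / (25.6 − 12) = 452.35/13.6 = 33.261 mL/cmH2O.
τ = R × C = 14.608 × 0.03326 L/cmH2O = 0.4859 s.
Fraction remaining = e^(−Te/τ) = e^(−0.32/0.4859) = 0.5176.
Trapped volume = 452.35 × 0.5176 = 234.14 mL.

234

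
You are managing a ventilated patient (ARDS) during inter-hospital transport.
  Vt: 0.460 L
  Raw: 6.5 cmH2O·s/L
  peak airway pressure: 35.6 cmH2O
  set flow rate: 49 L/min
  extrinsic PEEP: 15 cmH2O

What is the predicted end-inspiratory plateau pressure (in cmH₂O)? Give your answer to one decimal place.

Flow: 49 L/min ÷ 60 = 0.8167 L/s.
Pplat = PIP − Raw × flow = 35.6 − 6.5 × 0.8167 = 35.6 − 5.309 = 30.291 cmH2O.

30.3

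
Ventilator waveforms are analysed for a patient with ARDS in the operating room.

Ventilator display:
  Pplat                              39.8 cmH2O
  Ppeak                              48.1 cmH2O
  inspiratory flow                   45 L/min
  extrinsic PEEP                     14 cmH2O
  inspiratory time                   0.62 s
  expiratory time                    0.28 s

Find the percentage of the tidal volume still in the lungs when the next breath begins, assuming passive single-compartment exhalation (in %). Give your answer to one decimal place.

24.6

Flow: 45 L/min ÷ 60 = 0.75 L/s.
Vt = flow × Ti = 0.75 L/s × 0.62 s × 1000 mL/L = 465.0 mL.
R = (PIP − Pplat)/V̇ = (48.1 − 39.8) / 0.75 = 8.3/0.75 = 11.067 cmH2O·s/L.
C = Vt/(Pplat − PEEP) = 465.0 / (39.8 − 14) = 465.0/25.8 = 18.023 mL/cmH2O.
τ = R × C = 11.067 × 0.01802 L/cmH2O = 0.1994 s.
Fraction remaining at end-expiration = e^(−Te/τ) = e^(−0.28/0.1994) = 0.2456 → 24.56%.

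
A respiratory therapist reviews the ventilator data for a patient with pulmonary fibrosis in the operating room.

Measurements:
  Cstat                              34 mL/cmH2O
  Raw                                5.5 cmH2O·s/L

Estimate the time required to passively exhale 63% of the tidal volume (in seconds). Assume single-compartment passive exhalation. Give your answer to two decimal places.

τ = R × C = 5.5 × 34 mL/cmH2O = 5.5 × 0.034 L/cmH2O = 0.187 s.
Exhaled fraction f = 1 − e^(−t/τ) → t = −τ·ln(1 − f) = −0.187·ln(0.37) = 0.1859 s.

0.19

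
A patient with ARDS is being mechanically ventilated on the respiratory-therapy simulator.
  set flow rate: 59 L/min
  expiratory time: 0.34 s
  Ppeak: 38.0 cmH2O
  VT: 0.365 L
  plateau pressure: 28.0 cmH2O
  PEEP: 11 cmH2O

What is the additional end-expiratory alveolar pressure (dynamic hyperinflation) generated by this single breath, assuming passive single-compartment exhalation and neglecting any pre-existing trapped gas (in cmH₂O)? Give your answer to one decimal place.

Flow: 59 L/min ÷ 60 = 0.9833 L/s.
R = (PIP − Pplat)/V̇ = (38.0 − 28.0) / 0.9833 = 10.0/0.9833 = 10.17 cmH2O·s/L.
C = Vt/(Pplat − PEEP) = 365.0 / (28.0 − 11) = 365.0/17.0 = 21.471 mL/cmH2O.
τ = R × C = 10.17 × 0.02147 L/cmH2O = 0.2183 s.
Fraction remaining = e^(−Te/τ) = e^(−0.34/0.2183) = 0.2107; trapped volume = 365.0 × 0.2107 = 76.906 mL.
Additional alveolar pressure from trapping ≈ V_trapped / C = 76.906 / 21.471 = 3.582 cmH2O.

3.6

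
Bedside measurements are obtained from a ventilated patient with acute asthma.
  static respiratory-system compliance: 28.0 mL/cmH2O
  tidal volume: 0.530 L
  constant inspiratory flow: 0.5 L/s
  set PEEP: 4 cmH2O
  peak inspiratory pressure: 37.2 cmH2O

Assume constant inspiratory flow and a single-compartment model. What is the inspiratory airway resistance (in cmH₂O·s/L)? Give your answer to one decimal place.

Equation of motion (constant flow): PIP = Vt/C + R·V̇ + PEEP.
R·V̇ = PIP − Vt/C − PEEP = 37.2 − 530/28.0 − 4 = 37.2 − 18.929 − 4 = 14.271 cmH2O.
R = 14.271 / 0.5 = 28.542 cmH2O·s/L.

28.5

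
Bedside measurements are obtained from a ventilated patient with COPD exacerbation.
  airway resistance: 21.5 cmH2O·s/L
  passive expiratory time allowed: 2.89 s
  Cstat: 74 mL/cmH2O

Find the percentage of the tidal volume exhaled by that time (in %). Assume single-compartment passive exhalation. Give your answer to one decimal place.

τ = R × C = 21.5 × 74 mL/cmH2O = 21.5 × 0.074 L/cmH2O = 1.591 s.
Passive exhalation: V(t)/V₀ = e^(−t/τ) = e^(−2.89/1.591) = 0.1626.
Fraction exhaled = 1 − 0.1626 = 0.8374 → 83.74%.

83.7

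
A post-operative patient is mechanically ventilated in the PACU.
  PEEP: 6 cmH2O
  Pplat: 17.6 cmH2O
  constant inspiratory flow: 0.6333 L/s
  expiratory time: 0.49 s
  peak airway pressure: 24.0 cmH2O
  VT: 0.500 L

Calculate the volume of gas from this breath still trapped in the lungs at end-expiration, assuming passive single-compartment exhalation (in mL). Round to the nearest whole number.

162

R = (PIP − Pplat)/V̇ = (24.0 − 17.6) / 0.6333 = 6.4/0.6333 = 10.106 cmH2O·s/L.
C = Vt/(Pplat − PEEP) = 500.0 / (17.6 − 6) = 500.0/11.6 = 43.103 mL/cmH2O.
τ = R × C = 10.106 × 0.0431 L/cmH2O = 0.4356 s.
Fraction remaining = e^(−Te/τ) = e^(−0.49/0.4356) = 0.3247.
Trapped volume = 500.0 × 0.3247 = 162.35 mL.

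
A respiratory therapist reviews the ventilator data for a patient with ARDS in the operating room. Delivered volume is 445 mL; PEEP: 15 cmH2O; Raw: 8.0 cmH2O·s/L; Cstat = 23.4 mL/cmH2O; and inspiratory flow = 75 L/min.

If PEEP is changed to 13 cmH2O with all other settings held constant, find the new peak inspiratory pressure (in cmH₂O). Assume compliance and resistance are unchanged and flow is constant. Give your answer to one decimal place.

Flow: 75 L/min ÷ 60 = 1.25 L/s.
PIP = Vt/C + R·V̇ + PEEP (constant-flow equation of motion).
Only the baseline term changes: ΔPIP = ΔPEEP = 13 − 15 = -2.0 cmH2O.
Original PIP = 445/23.4 + 8.0×1.25 + 15 = 44.017 cmH2O; new PIP = 44.017 + (-2.0) = 42.017 cmH2O.

42.0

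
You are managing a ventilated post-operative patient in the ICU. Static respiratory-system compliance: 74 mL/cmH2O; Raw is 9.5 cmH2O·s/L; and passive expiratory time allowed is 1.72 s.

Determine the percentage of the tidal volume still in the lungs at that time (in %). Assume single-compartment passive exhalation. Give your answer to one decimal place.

τ = R × C = 9.5 × 74 mL/cmH2O = 9.5 × 0.074 L/cmH2O = 0.703 s.
Passive exhalation: V(t)/V₀ = e^(−t/τ) = e^(−1.72/0.703) = 0.08658.
Fraction remaining = 0.08658 → 8.658%.

8.7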